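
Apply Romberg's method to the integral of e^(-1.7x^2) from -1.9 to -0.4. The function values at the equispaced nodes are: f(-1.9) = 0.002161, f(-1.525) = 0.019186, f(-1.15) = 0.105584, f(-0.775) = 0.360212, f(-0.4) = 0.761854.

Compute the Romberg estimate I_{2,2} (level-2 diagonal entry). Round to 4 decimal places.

I_{0,0} (trapezoid, 1 panel, h=1.5000): 0.573011
I_{1,0} (trapezoid, 2 panels, h=0.7500): 0.365694
I_{2,0} (trapezoid, 4 panels, h=0.3750): 0.325121
I_{1,1} = 0.365694 + (0.365694 − 0.573011)/3 = 0.296588
I_{2,1} = 0.325121 + (0.325121 − 0.365694)/3 = 0.311597
I_{2,2} = 0.311597 + (0.311597 − 0.296588)/15 = 0.312598

0.3126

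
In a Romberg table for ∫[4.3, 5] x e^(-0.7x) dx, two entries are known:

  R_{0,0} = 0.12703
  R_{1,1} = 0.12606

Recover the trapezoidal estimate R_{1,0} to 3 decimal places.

0.126

From R_{1,1} = (4·R_{1,0} − R_{0,0})/3, solve for R_{1,0}:
4·R_{1,0} = 3·0.12606 + 0.12703 = 0.50521
R_{1,0} = 0.12630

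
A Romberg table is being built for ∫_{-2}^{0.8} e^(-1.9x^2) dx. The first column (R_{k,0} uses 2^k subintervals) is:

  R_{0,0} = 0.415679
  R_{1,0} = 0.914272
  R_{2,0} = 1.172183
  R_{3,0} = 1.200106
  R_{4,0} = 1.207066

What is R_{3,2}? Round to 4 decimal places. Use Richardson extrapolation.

1.2062

Richardson extrapolation on the trapezoidal column (denominator 4−1=3):
R_{2,1} = 1.172183 + (1.172183 − 0.914272)/3 = 1.258153
R_{3,1} = 1.200106 + (1.200106 − 1.172183)/3 = 1.209414
R_{3,2} = (16·1.209414 − 1.258153) / 15 = 1.206165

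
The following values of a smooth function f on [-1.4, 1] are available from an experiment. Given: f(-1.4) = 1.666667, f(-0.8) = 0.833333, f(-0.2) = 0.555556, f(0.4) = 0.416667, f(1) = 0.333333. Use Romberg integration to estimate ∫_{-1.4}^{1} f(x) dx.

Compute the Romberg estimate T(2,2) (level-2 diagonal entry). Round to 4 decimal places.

1.6178

T(0,0) (trapezoid, 1 panel, h=2.4000): 2.400000
T(1,0) (trapezoid, 2 panels, h=1.2000): 1.866667
T(2,0) (trapezoid, 4 panels, h=0.6000): 1.683334
T(1,1) = 1.866667 + (1.866667 − 2.400000)/3 = 1.688889
T(2,1) = 1.683334 + (1.683334 − 1.866667)/3 = 1.622223
T(2,2) = 1.622223 + (1.622223 − 1.688889)/15 = 1.617779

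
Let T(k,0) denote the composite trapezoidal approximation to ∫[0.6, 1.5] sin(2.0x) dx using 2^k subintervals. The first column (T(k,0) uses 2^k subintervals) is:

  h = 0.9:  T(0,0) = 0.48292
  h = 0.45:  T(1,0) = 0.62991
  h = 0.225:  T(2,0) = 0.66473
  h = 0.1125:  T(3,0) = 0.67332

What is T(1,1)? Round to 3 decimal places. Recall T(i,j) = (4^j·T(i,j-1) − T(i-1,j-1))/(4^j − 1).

Richardson extrapolation on the trapezoidal column (denominator 4−1=3):
T(1,1) = 0.62991 + (0.62991 − 0.48292)/3 = 0.67891
(Column j=1 coincides with Simpson's rule on the same nodes.)

0.679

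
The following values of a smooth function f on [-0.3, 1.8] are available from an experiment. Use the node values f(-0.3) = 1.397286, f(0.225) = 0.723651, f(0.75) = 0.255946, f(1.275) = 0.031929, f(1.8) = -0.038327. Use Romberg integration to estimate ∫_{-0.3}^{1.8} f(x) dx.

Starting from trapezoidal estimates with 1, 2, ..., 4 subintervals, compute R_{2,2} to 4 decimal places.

0.8578

R_{0,0} (trapezoid, 1 panel, h=2.1000): 1.426907
R_{1,0} (trapezoid, 2 panels, h=1.0500): 0.982197
R_{2,0} (trapezoid, 4 panels, h=0.5250): 0.887778
R_{1,1} = 0.982197 + (0.982197 − 1.426907)/3 = 0.833960
R_{2,1} = 0.887778 + (0.887778 − 0.982197)/3 = 0.856305
R_{2,2} = 0.856305 + (0.856305 − 0.833960)/15 = 0.857795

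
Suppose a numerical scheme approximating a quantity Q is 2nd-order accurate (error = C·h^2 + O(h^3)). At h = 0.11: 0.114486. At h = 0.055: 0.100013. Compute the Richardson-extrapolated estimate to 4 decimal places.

Extrapolated value = (4·A(h/2) − A(h)) / (4 − 1)
= (4·0.100013 − 0.114486) / 3
= 0.285566 / 3 = 0.095189

0.0952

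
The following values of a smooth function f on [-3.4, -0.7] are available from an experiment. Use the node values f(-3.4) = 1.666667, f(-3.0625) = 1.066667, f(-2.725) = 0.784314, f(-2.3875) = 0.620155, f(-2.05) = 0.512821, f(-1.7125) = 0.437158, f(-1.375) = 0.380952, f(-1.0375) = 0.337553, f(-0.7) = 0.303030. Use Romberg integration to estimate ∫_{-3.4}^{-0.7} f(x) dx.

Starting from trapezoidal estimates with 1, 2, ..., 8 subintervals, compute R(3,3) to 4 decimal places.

1.7056

R(0,0) (trapezoid, 1 panel, h=2.7000): 2.659091
R(1,0) (trapezoid, 2 panels, h=1.3500): 2.021854
R(2,0) (trapezoid, 4 panels, h=0.6750): 1.797481
R(3,0) (trapezoid, 8 panels, h=0.3375): 1.729508
R(1,1) = 2.021854 + (2.021854 − 2.659091)/3 = 1.809442
R(2,1) = 1.797481 + (1.797481 − 2.021854)/3 = 1.722690
R(3,1) = 1.729508 + (1.729508 − 1.797481)/3 = 1.706850
R(2,2) = 1.722690 + (1.722690 − 1.809442)/15 = 1.716907
R(3,2) = 1.706850 + (1.706850 − 1.722690)/15 = 1.705794
R(3,3) = 1.705794 + (1.705794 − 1.716907)/63 = 1.705618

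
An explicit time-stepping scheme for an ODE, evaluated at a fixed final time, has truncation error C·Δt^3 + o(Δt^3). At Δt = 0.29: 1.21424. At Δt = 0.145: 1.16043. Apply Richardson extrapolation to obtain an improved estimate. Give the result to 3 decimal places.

The leading error scales as Δt^3; refining by a factor of 2 reduces it by 2^3 = 8.
Extrapolated value = (8·A(Δt/2) − A(Δt)) / (8 − 1)
= (8·1.16043 − 1.21424) / 7
= 8.06920 / 7 = 1.15274

1.153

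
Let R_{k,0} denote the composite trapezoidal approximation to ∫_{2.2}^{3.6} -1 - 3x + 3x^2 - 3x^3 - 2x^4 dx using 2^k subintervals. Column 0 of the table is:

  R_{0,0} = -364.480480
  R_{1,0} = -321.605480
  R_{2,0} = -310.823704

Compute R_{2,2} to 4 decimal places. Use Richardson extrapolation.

Richardson extrapolation on the trapezoidal column (denominator 4−1=3):
R_{1,1} = (4·(-321.605480) − (-364.480480)) / 3 = -307.313813
R_{2,1} = -310.823704 + (-310.823704 − (-321.605480))/3 = -307.229779
R_{2,2} = (16·(-307.229779) − (-307.313813)) / 15 = -307.224177

-307.2242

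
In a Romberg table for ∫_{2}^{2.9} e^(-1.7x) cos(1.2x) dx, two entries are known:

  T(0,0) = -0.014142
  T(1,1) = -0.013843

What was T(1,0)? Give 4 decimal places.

-0.0139

From T(1,1) = (4·T(1,0) − T(0,0))/3, solve for T(1,0):
4·T(1,0) = 3·(-0.013843) + (-0.014142) = -0.055671
T(1,0) = -0.013918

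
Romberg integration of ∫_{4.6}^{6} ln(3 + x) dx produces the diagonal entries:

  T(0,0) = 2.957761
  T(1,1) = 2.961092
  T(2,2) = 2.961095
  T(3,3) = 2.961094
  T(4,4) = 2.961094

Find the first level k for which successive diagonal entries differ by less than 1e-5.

|T(1,1) − T(0,0)| = 0.003331 ≥ 1e-5
|T(2,2) − T(1,1)| = 0.000003 < 1e-5

k = 2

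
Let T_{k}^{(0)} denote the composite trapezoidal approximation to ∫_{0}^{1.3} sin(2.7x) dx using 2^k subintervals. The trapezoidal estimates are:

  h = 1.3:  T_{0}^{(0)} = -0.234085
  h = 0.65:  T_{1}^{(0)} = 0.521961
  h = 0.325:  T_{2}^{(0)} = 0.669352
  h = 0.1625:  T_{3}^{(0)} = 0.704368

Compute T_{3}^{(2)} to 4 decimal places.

T_{2}^{(1)} = 0.669352 + (0.669352 − 0.521961)/3 = 0.718482
T_{3}^{(1)} = (4·0.704368 − 0.669352) / 3 = 0.716040
T_{3}^{(2)} = (16·0.716040 − 0.718482) / 15 = 0.715877

0.7159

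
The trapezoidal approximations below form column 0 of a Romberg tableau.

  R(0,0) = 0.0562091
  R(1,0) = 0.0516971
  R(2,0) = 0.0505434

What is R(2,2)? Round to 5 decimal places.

0.05016

R(1,1) = (4·0.0516971 − 0.0562091) / 3 = 0.0501931
R(2,1) = (4·0.0505434 − 0.0516971) / 3 = 0.0501588
R(2,2) = 0.0501588 + (0.0501588 − 0.0501931)/15 = 0.0501565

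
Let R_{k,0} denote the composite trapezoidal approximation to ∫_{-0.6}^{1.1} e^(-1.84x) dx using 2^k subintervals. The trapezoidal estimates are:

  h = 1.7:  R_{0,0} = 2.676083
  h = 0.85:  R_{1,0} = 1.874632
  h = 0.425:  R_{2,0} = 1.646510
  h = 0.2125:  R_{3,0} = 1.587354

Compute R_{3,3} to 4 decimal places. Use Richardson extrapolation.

1.5674

Richardson extrapolation on the trapezoidal column (denominator 4−1=3):
R_{1,1} = 1.874632 + (1.874632 − 2.676083)/3 = 1.607482
R_{2,1} = (4·1.646510 − 1.874632) / 3 = 1.570469
R_{3,1} = (4·1.587354 − 1.646510) / 3 = 1.567635
R_{2,2} = (16·1.570469 − 1.607482) / 15 = 1.568001
R_{3,2} = 1.567635 + (1.567635 − 1.570469)/15 = 1.567446
R_{3,3} = (64·1.567446 − 1.568001) / 63 = 1.567437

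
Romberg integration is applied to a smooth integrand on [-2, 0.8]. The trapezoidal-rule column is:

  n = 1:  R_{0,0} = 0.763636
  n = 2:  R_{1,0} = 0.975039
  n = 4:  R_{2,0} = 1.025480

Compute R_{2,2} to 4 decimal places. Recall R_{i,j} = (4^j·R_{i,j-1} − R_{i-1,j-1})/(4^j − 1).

1.0421

Richardson extrapolation on the trapezoidal column (denominator 4−1=3):
R_{1,1} = 0.975039 + (0.975039 − 0.763636)/3 = 1.045507
R_{2,1} = (4·1.025480 − 0.975039) / 3 = 1.042294
R_{2,2} = (16·1.042294 − 1.045507) / 15 = 1.042080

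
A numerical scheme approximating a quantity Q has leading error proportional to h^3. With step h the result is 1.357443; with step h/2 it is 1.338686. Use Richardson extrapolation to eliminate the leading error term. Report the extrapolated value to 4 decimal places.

1.3360

The leading error scales as h^3; refining by a factor of 2 reduces it by 2^3 = 8.
Extrapolated value = (8·A(h/2) − A(h)) / (8 − 1)
= (8·1.338686 − 1.357443) / 7
= 9.352045 / 7 = 1.336006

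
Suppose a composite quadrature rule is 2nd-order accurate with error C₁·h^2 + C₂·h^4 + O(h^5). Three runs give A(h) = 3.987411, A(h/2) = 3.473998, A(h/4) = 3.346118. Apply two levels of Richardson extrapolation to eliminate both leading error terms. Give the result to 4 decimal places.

First eliminate the h^2 term (factor 2^2 = 4):
  B₁ = (4·3.473998 − 3.987411)/3 = 3.302860
  B₂ = (4·3.346118 − 3.473998)/3 = 3.303491
Then eliminate the h^4 term (factor 2^4 = 16):
  (16·3.303491 − 3.302860)/15 = 3.303533

3.3035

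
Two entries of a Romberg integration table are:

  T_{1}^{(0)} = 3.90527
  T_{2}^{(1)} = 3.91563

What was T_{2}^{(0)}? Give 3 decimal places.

From T_{2}^{(1)} = (4·T_{2}^{(0)} − T_{1}^{(0)})/3, solve for T_{2}^{(0)}:
4·T_{2}^{(0)} = 3·3.91563 + 3.90527 = 15.65216
T_{2}^{(0)} = 3.91304

3.913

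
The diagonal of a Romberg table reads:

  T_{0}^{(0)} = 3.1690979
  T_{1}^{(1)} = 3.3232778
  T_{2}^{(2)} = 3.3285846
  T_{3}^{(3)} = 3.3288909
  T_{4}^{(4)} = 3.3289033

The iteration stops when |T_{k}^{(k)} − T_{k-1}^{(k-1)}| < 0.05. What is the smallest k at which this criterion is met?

|T_{1}^{(1)} − T_{0}^{(0)}| = 0.1541799 ≥ 0.05
|T_{2}^{(2)} − T_{1}^{(1)}| = 0.0053068 < 0.05

k = 2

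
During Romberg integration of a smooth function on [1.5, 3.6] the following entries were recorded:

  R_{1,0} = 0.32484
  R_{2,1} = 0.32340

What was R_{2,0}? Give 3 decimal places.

From R_{2,1} = (4·R_{2,0} − R_{1,0})/3, solve for R_{2,0}:
4·R_{2,0} = 3·0.32340 + 0.32484 = 1.29504
R_{2,0} = 0.32376

0.324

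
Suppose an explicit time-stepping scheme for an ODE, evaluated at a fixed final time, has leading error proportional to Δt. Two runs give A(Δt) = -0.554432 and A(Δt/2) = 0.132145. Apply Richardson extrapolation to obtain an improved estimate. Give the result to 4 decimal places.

0.8187

The leading error scales as Δt; refining by a factor of 2 reduces it by 2^1 = 2.
Extrapolated value = (2·A(Δt/2) − A(Δt)) / (2 − 1)
= (2·0.132145 − (-0.554432)) / 1
= 0.818722 / 1 = 0.818722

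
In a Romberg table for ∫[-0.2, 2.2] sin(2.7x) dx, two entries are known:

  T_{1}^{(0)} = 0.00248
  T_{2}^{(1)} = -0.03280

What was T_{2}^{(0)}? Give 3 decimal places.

-0.024

From T_{2}^{(1)} = (4·T_{2}^{(0)} − T_{1}^{(0)})/3, solve for T_{2}^{(0)}:
4·T_{2}^{(0)} = 3·(-0.03280) + 0.00248 = -0.09592
T_{2}^{(0)} = -0.02398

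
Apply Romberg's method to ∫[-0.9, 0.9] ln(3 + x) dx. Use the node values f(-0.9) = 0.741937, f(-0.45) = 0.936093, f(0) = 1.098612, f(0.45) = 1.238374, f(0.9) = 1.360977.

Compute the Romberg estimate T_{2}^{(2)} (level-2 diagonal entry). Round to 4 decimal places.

T_{0}^{(0)} (trapezoid, 1 panel, h=1.8000): 1.892623
T_{1}^{(0)} (trapezoid, 2 panels, h=0.9000): 1.935062
T_{2}^{(0)} (trapezoid, 4 panels, h=0.4500): 1.946041
T_{1}^{(1)} = 1.935062 + (1.935062 − 1.892623)/3 = 1.949208
T_{2}^{(1)} = 1.946041 + (1.946041 − 1.935062)/3 = 1.949701
T_{2}^{(2)} = 1.949701 + (1.949701 − 1.949208)/15 = 1.949734

1.9497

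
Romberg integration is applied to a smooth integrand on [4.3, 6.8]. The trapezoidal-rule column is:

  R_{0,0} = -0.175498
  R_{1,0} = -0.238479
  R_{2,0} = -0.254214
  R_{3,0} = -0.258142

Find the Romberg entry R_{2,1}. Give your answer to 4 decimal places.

-0.2595

Richardson extrapolation on the trapezoidal column (denominator 4−1=3):
R_{2,1} = -0.254214 + (-0.254214 − (-0.238479))/3 = -0.259459
(Column j=1 coincides with Simpson's rule on the same nodes.)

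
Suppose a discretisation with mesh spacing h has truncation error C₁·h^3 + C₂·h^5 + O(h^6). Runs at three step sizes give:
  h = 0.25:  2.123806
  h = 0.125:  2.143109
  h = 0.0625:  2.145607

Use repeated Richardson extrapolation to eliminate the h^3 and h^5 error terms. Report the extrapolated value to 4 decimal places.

First eliminate the h^3 term (factor 2^3 = 8):
  B₁ = (8·2.143109 − 2.123806)/7 = 2.145867
  B₂ = (8·2.145607 − 2.143109)/7 = 2.145964
Then eliminate the h^5 term (factor 2^5 = 32):
  (32·2.145964 − 2.145867)/31 = 2.145967

2.1460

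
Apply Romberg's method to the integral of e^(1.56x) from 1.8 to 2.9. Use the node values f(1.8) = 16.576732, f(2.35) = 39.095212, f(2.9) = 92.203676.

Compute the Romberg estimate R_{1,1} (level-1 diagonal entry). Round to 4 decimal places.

R_{0,0} (trapezoid, 1 panel, h=1.1000): 59.829224
R_{1,0} (trapezoid, 2 panels, h=0.5500): 51.416979
R_{1,1} = 51.416979 + (51.416979 − 59.829224)/3 = 48.612897

48.6129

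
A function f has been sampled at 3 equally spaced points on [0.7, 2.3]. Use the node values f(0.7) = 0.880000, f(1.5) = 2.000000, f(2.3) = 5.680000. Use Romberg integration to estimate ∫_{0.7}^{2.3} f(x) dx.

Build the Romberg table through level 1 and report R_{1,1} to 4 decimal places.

3.8827

R_{0,0} (trapezoid, 1 panel, h=1.6000): 5.248000
R_{1,0} (trapezoid, 2 panels, h=0.8000): 4.224000
R_{1,1} = 4.224000 + (4.224000 − 5.248000)/3 = 3.882667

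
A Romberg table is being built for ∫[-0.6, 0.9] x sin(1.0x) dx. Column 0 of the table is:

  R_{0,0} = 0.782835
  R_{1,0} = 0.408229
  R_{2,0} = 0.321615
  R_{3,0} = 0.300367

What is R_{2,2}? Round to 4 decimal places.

Richardson extrapolation on the trapezoidal column (denominator 4−1=3):
R_{1,1} = 0.408229 + (0.408229 − 0.782835)/3 = 0.283360
R_{2,1} = (4·0.321615 − 0.408229) / 3 = 0.292744
R_{2,2} = 0.292744 + (0.292744 − 0.283360)/15 = 0.293370

0.2934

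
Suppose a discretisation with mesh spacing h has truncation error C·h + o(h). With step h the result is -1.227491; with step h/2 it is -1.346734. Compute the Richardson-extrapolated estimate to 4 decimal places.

-1.4660

Extrapolated value = (2·A(h/2) − A(h)) / (2 − 1)
= (2·(-1.346734) − (-1.227491)) / 1
= -1.465977 / 1 = -1.465977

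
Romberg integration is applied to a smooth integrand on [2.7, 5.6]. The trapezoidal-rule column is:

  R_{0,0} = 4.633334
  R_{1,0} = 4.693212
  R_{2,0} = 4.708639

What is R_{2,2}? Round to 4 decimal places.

R_{1,1} = 4.693212 + (4.693212 − 4.633334)/3 = 4.713171
R_{2,1} = 4.708639 + (4.708639 − 4.693212)/3 = 4.713781
R_{2,2} = 4.713781 + (4.713781 − 4.713171)/15 = 4.713822
(Column j=1 coincides with Simpson's rule on the same nodes.)

4.7138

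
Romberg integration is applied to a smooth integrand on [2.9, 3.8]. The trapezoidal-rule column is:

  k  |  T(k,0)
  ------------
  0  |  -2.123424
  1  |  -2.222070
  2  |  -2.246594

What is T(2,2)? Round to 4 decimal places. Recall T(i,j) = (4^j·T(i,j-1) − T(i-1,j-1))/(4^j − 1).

-2.2548

Richardson extrapolation on the trapezoidal column (denominator 4−1=3):
T(1,1) = -2.222070 + (-2.222070 − (-2.123424))/3 = -2.254952
T(2,1) = -2.246594 + (-2.246594 − (-2.222070))/3 = -2.254769
T(2,2) = -2.254769 + (-2.254769 − (-2.254952))/15 = -2.254757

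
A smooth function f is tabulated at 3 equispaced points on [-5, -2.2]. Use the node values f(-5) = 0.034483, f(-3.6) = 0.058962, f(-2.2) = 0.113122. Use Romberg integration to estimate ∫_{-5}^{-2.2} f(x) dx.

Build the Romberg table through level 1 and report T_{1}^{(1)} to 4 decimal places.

0.1789

T_{0}^{(0)} (trapezoid, 1 panel, h=2.8000): 0.206647
T_{1}^{(0)} (trapezoid, 2 panels, h=1.4000): 0.185870
T_{1}^{(1)} = 0.185870 + (0.185870 − 0.206647)/3 = 0.178944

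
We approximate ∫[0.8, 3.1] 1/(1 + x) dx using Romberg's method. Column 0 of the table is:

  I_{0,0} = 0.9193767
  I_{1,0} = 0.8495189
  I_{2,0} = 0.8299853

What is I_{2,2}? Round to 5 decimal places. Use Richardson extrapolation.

I_{1,1} = 0.8495189 + (0.8495189 − 0.9193767)/3 = 0.8262330
I_{2,1} = 0.8299853 + (0.8299853 − 0.8495189)/3 = 0.8234741
I_{2,2} = (16·0.8234741 − 0.8262330) / 15 = 0.8232902
(Column j=1 coincides with Simpson's rule on the same nodes.)

0.82329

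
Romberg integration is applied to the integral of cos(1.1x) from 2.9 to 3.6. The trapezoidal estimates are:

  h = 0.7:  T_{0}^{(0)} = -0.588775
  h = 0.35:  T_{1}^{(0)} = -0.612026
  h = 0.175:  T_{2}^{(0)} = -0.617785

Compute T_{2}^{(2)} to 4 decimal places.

T_{1}^{(1)} = -0.612026 + (-0.612026 − (-0.588775))/3 = -0.619776
T_{2}^{(1)} = (4·(-0.617785) − (-0.612026)) / 3 = -0.619705
T_{2}^{(2)} = -0.619705 + (-0.619705 − (-0.619776))/15 = -0.619700

-0.6197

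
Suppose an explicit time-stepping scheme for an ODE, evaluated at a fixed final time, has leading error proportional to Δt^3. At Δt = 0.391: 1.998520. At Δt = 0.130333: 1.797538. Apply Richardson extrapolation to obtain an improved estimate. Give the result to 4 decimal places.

1.7898

Extrapolated value = (27·A(Δt/3) − A(Δt)) / (27 − 1)
= (27·1.797538 − 1.998520) / 26
= 46.535006 / 26 = 1.789808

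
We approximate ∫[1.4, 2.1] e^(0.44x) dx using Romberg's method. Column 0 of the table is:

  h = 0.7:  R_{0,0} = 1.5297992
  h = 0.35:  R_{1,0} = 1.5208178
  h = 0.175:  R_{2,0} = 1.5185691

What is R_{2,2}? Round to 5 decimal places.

R_{1,1} = (4·1.5208178 − 1.5297992) / 3 = 1.5178240
R_{2,1} = 1.5185691 + (1.5185691 − 1.5208178)/3 = 1.5178195
R_{2,2} = (16·1.5178195 − 1.5178240) / 15 = 1.5178192
(Column j=1 coincides with Simpson's rule on the same nodes.)

1.51782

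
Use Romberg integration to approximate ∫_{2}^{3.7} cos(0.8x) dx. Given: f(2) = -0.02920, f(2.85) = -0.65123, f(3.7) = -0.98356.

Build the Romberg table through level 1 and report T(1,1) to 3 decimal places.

T(0,0) (trapezoid, 1 panel, h=1.7000): -0.86085
T(1,0) (trapezoid, 2 panels, h=0.8500): -0.98397
T(1,1) = -0.98397 + (-0.98397 − (-0.86085))/3 = -1.02501

-1.025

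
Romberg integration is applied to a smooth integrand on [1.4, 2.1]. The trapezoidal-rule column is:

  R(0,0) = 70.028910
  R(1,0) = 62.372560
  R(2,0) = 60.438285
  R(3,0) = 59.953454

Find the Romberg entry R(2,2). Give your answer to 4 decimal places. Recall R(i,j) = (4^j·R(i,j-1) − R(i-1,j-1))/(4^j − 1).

R(1,1) = 62.372560 + (62.372560 − 70.028910)/3 = 59.820443
R(2,1) = 60.438285 + (60.438285 − 62.372560)/3 = 59.793527
R(2,2) = (16·59.793527 − 59.820443) / 15 = 59.791733

59.7917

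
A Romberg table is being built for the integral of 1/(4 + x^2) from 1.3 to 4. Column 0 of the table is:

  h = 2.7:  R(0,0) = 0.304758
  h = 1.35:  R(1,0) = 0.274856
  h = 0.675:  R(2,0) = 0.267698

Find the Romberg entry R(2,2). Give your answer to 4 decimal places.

0.2653

R(1,1) = (4·0.274856 − 0.304758) / 3 = 0.264889
R(2,1) = (4·0.267698 − 0.274856) / 3 = 0.265312
R(2,2) = (16·0.265312 − 0.264889) / 15 = 0.265340
(Column j=1 coincides with Simpson's rule on the same nodes.)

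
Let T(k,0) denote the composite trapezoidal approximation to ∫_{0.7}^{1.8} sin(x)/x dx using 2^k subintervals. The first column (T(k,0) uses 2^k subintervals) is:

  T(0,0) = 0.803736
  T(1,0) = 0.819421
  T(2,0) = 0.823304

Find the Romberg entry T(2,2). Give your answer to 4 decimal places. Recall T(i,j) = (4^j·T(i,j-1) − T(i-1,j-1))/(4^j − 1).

T(1,1) = (4·0.819421 − 0.803736) / 3 = 0.824649
T(2,1) = (4·0.823304 − 0.819421) / 3 = 0.824598
T(2,2) = 0.824598 + (0.824598 − 0.824649)/15 = 0.824595

0.8246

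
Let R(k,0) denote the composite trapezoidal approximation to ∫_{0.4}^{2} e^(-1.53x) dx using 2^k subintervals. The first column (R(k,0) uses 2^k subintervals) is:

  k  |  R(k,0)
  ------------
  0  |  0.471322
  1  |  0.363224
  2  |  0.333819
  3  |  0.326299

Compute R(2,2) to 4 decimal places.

Richardson extrapolation on the trapezoidal column (denominator 4−1=3):
R(1,1) = 0.363224 + (0.363224 − 0.471322)/3 = 0.327191
R(2,1) = 0.333819 + (0.333819 − 0.363224)/3 = 0.324017
R(2,2) = 0.324017 + (0.324017 − 0.327191)/15 = 0.323805

0.3238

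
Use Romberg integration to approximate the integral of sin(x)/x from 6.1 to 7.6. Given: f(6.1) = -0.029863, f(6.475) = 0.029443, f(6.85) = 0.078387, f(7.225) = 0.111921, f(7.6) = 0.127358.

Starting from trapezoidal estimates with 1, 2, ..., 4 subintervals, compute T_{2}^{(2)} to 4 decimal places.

0.1024

T_{0}^{(0)} (trapezoid, 1 panel, h=1.5000): 0.073121
T_{1}^{(0)} (trapezoid, 2 panels, h=0.7500): 0.095351
T_{2}^{(0)} (trapezoid, 4 panels, h=0.3750): 0.100687
T_{1}^{(1)} = 0.095351 + (0.095351 − 0.073121)/3 = 0.102761
T_{2}^{(1)} = 0.100687 + (0.100687 − 0.095351)/3 = 0.102466
T_{2}^{(2)} = 0.102466 + (0.102466 − 0.102761)/15 = 0.102446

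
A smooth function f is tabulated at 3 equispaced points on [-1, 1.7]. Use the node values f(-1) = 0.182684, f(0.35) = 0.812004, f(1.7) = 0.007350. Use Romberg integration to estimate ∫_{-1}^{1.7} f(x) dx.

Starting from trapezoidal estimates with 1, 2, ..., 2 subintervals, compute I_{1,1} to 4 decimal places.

I_{0,0} (trapezoid, 1 panel, h=2.7000): 0.256546
I_{1,0} (trapezoid, 2 panels, h=1.3500): 1.224478
I_{1,1} = 1.224478 + (1.224478 − 0.256546)/3 = 1.547122

1.5471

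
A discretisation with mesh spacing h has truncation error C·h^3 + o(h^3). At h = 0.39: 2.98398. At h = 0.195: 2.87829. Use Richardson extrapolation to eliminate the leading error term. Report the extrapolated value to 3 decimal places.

The leading error scales as h^3; refining by a factor of 2 reduces it by 2^3 = 8.
Extrapolated value = (8·A(h/2) − A(h)) / (8 − 1)
= (8·2.87829 − 2.98398) / 7
= 20.04234 / 7 = 2.86319

2.863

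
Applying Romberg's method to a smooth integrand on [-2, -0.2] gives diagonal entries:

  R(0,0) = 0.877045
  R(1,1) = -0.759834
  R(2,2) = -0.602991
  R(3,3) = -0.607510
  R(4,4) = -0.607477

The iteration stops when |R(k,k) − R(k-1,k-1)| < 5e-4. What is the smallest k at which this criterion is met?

|R(1,1) − R(0,0)| = 1.636879 ≥ 5e-4
|R(2,2) − R(1,1)| = 0.156843 ≥ 5e-4
|R(3,3) − R(2,2)| = 0.004519 ≥ 5e-4
|R(4,4) − R(3,3)| = 0.000033 < 5e-4

k = 4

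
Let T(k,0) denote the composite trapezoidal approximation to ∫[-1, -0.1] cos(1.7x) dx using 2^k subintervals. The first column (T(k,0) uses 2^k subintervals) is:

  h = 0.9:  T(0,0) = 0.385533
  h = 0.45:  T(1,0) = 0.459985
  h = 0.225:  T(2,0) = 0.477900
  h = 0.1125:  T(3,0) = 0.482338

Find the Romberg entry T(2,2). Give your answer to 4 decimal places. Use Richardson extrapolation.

0.4838

T(1,1) = (4·0.459985 − 0.385533) / 3 = 0.484802
T(2,1) = (4·0.477900 − 0.459985) / 3 = 0.483872
T(2,2) = 0.483872 + (0.483872 − 0.484802)/15 = 0.483810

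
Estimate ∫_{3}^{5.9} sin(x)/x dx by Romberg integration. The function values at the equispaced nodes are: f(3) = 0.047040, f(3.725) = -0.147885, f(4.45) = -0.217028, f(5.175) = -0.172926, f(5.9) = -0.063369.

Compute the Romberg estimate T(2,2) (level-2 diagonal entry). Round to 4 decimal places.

T(0,0) (trapezoid, 1 panel, h=2.9000): -0.023677
T(1,0) (trapezoid, 2 panels, h=1.4500): -0.326529
T(2,0) (trapezoid, 4 panels, h=0.7250): -0.395853
T(1,1) = -0.326529 + (-0.326529 − (-0.023677))/3 = -0.427480
T(2,1) = -0.395853 + (-0.395853 − (-0.326529))/3 = -0.418961
T(2,2) = -0.418961 + (-0.418961 − (-0.427480))/15 = -0.418393

-0.4184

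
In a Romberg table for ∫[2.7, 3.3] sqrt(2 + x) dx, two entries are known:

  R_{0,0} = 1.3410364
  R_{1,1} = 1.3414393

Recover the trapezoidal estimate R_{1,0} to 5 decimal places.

From R_{1,1} = (4·R_{1,0} − R_{0,0})/3, solve for R_{1,0}:
4·R_{1,0} = 3·1.3414393 + 1.3410364 = 5.3653543
R_{1,0} = 1.3413386

1.34134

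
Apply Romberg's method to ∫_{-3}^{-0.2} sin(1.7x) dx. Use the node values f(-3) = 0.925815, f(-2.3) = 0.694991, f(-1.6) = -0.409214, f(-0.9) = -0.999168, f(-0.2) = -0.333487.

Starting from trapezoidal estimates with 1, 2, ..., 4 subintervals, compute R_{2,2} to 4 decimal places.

-0.3266

R_{0,0} (trapezoid, 1 panel, h=2.8000): 0.829259
R_{1,0} (trapezoid, 2 panels, h=1.4000): -0.158270
R_{2,0} (trapezoid, 4 panels, h=0.7000): -0.292059
R_{1,1} = -0.158270 + (-0.158270 − 0.829259)/3 = -0.487446
R_{2,1} = -0.292059 + (-0.292059 − (-0.158270))/3 = -0.336655
R_{2,2} = -0.336655 + (-0.336655 − (-0.487446))/15 = -0.326602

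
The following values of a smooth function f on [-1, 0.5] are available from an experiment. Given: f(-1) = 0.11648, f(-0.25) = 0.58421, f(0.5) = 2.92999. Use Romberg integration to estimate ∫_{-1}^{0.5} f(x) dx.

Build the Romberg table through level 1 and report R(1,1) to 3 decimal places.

R(0,0) (trapezoid, 1 panel, h=1.5000): 2.28485
R(1,0) (trapezoid, 2 panels, h=0.7500): 1.58058
R(1,1) = 1.58058 + (1.58058 − 2.28485)/3 = 1.34582

1.346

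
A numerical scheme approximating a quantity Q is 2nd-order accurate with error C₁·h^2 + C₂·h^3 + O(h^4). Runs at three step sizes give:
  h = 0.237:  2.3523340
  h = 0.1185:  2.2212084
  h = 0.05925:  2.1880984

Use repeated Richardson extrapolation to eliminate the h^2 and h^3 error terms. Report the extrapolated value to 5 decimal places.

2.17700

First eliminate the h^2 term (factor 2^2 = 4):
  B₁ = (4·2.2212084 − 2.3523340)/3 = 2.1774999
  B₂ = (4·2.1880984 − 2.2212084)/3 = 2.1770617
Then eliminate the h^3 term (factor 2^3 = 8):
  (8·2.1770617 − 2.1774999)/7 = 2.1769991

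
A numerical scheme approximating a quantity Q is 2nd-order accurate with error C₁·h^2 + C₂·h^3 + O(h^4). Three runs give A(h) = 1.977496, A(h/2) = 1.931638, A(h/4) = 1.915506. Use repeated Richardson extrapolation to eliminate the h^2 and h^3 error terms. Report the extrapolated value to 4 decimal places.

First eliminate the h^2 term (factor 2^2 = 4):
  B₁ = (4·1.931638 − 1.977496)/3 = 1.916352
  B₂ = (4·1.915506 − 1.931638)/3 = 1.910129
Then eliminate the h^3 term (factor 2^3 = 8):
  (8·1.910129 − 1.916352)/7 = 1.909240

1.9092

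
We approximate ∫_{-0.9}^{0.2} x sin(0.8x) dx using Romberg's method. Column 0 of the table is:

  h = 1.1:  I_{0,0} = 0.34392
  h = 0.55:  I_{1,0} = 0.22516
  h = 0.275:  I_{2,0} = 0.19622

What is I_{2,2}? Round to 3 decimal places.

0.187

Richardson extrapolation on the trapezoidal column (denominator 4−1=3):
I_{1,1} = 0.22516 + (0.22516 − 0.34392)/3 = 0.18557
I_{2,1} = 0.19622 + (0.19622 − 0.22516)/3 = 0.18657
I_{2,2} = 0.18657 + (0.18657 − 0.18557)/15 = 0.18664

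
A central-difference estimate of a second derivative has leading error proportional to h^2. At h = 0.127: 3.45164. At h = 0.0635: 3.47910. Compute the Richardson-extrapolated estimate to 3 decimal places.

3.488

Extrapolated value = (4·A(h/2) − A(h)) / (4 − 1)
= (4·3.47910 − 3.45164) / 3
= 10.46476 / 3 = 3.48825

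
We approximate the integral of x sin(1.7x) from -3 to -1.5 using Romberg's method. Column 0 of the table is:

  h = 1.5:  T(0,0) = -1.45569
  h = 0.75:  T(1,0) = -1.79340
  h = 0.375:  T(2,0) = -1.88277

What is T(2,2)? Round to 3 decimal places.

-1.913

Richardson extrapolation on the trapezoidal column (denominator 4−1=3):
T(1,1) = -1.79340 + (-1.79340 − (-1.45569))/3 = -1.90597
T(2,1) = (4·(-1.88277) − (-1.79340)) / 3 = -1.91256
T(2,2) = (16·(-1.91256) − (-1.90597)) / 15 = -1.91300
(Column j=1 coincides with Simpson's rule on the same nodes.)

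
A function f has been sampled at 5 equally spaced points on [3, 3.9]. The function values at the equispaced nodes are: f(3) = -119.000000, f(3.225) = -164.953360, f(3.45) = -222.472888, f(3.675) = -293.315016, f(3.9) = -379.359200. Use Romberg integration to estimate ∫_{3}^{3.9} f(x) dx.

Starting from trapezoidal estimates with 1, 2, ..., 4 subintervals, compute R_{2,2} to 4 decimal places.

R_{0,0} (trapezoid, 1 panel, h=0.9000): -224.261640
R_{1,0} (trapezoid, 2 panels, h=0.4500): -212.243620
R_{2,0} (trapezoid, 4 panels, h=0.2250): -209.232194
R_{1,1} = -212.243620 + (-212.243620 − (-224.261640))/3 = -208.237613
R_{2,1} = -209.232194 + (-209.232194 − (-212.243620))/3 = -208.228385
R_{2,2} = -208.228385 + (-208.228385 − (-208.237613))/15 = -208.227770

-208.2278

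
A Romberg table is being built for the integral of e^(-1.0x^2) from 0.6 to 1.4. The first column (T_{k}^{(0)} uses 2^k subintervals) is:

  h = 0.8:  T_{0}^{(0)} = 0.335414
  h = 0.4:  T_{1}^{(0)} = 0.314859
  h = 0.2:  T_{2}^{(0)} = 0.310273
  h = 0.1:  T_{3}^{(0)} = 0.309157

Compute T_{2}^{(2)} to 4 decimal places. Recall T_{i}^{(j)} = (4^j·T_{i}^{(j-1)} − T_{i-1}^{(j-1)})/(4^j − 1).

0.3088

T_{1}^{(1)} = 0.314859 + (0.314859 − 0.335414)/3 = 0.308007
T_{2}^{(1)} = (4·0.310273 − 0.314859) / 3 = 0.308744
T_{2}^{(2)} = 0.308744 + (0.308744 − 0.308007)/15 = 0.308793
(Column j=1 coincides with Simpson's rule on the same nodes.)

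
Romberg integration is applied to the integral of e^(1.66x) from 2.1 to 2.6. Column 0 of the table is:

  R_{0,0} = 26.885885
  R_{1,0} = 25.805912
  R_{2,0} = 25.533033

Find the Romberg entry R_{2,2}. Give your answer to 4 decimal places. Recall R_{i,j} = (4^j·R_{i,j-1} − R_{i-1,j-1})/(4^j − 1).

25.4418

R_{1,1} = (4·25.805912 − 26.885885) / 3 = 25.445921
R_{2,1} = 25.533033 + (25.533033 − 25.805912)/3 = 25.442073
R_{2,2} = (16·25.442073 − 25.445921) / 15 = 25.441816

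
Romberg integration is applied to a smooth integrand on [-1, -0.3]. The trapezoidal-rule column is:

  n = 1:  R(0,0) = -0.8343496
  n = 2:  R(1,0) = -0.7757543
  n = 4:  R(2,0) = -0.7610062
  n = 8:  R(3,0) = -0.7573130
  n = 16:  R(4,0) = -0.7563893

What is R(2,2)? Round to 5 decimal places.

R(1,1) = -0.7757543 + (-0.7757543 − (-0.8343496))/3 = -0.7562225
R(2,1) = (4·(-0.7610062) − (-0.7757543)) / 3 = -0.7560902
R(2,2) = (16·(-0.7560902) − (-0.7562225)) / 15 = -0.7560814
(Column j=1 coincides with Simpson's rule on the same nodes.)

-0.75608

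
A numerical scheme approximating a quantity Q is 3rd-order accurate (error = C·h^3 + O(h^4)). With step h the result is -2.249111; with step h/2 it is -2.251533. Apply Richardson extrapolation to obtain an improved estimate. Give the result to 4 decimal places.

The leading error scales as h^3; refining by a factor of 2 reduces it by 2^3 = 8.
Extrapolated value = (8·A(h/2) − A(h)) / (8 − 1)
= (8·(-2.251533) − (-2.249111)) / 7
= -15.763153 / 7 = -2.251879

-2.2519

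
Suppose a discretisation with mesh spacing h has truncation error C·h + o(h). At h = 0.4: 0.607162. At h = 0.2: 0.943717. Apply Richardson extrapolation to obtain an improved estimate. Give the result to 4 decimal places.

1.2803

The leading error scales as h; refining by a factor of 2 reduces it by 2^1 = 2.
Extrapolated value = (2·A(h/2) − A(h)) / (2 − 1)
= (2·0.943717 − 0.607162) / 1
= 1.280272 / 1 = 1.280272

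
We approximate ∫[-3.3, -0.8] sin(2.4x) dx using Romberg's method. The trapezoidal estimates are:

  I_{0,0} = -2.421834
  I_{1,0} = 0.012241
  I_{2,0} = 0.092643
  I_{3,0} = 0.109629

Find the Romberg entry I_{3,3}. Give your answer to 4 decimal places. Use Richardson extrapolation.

I_{1,1} = (4·0.012241 − (-2.421834)) / 3 = 0.823599
I_{2,1} = (4·0.092643 − 0.012241) / 3 = 0.119444
I_{3,1} = 0.109629 + (0.109629 − 0.092643)/3 = 0.115291
I_{2,2} = (16·0.119444 − 0.823599) / 15 = 0.072500
I_{3,2} = (16·0.115291 − 0.119444) / 15 = 0.115014
I_{3,3} = (64·0.115014 − 0.072500) / 63 = 0.115689

0.1157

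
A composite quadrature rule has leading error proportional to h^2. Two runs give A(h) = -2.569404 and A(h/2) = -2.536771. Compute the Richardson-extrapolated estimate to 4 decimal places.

Extrapolated value = (4·A(h/2) − A(h)) / (4 − 1)
= (4·(-2.536771) − (-2.569404)) / 3
= -7.577680 / 3 = -2.525893

-2.5259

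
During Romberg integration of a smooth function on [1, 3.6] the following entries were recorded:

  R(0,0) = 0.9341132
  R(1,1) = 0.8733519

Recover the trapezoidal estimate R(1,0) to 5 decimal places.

From R(1,1) = (4·R(1,0) − R(0,0))/3, solve for R(1,0):
4·R(1,0) = 3·0.8733519 + 0.9341132 = 3.5541689
R(1,0) = 0.8885422

0.88854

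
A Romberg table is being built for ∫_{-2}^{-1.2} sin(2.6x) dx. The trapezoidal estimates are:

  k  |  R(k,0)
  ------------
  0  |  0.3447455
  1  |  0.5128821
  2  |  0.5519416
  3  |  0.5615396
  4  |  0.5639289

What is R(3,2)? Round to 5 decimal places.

Richardson extrapolation on the trapezoidal column (denominator 4−1=3):
R(2,1) = 0.5519416 + (0.5519416 − 0.5128821)/3 = 0.5649614
R(3,1) = 0.5615396 + (0.5615396 − 0.5519416)/3 = 0.5647389
R(3,2) = 0.5647389 + (0.5647389 − 0.5649614)/15 = 0.5647241

0.56472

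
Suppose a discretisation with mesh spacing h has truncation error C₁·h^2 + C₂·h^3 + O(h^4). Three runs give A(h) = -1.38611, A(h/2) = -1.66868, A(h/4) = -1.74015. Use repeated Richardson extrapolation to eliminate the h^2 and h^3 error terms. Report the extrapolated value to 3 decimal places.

-1.764

First eliminate the h^2 term (factor 2^2 = 4):
  B₁ = (4·(-1.66868) − (-1.38611))/3 = -1.76287
  B₂ = (4·(-1.74015) − (-1.66868))/3 = -1.76397
Then eliminate the h^3 term (factor 2^3 = 8):
  (8·(-1.76397) − (-1.76287))/7 = -1.76413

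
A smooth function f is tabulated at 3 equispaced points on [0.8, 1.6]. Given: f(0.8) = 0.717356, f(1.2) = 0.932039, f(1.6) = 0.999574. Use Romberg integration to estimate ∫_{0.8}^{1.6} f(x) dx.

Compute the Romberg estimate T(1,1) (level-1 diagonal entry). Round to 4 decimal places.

T(0,0) (trapezoid, 1 panel, h=0.8000): 0.686772
T(1,0) (trapezoid, 2 panels, h=0.4000): 0.716202
T(1,1) = 0.716202 + (0.716202 − 0.686772)/3 = 0.726012

0.7260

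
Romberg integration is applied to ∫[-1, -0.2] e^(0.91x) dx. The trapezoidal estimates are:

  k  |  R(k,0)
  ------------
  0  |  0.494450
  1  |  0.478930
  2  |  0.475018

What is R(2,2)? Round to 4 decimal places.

0.4737

Richardson extrapolation on the trapezoidal column (denominator 4−1=3):
R(1,1) = 0.478930 + (0.478930 − 0.494450)/3 = 0.473757
R(2,1) = (4·0.475018 − 0.478930) / 3 = 0.473714
R(2,2) = 0.473714 + (0.473714 − 0.473757)/15 = 0.473711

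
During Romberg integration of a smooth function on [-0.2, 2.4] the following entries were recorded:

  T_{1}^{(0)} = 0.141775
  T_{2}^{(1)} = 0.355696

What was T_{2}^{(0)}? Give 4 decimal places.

0.3022

From T_{2}^{(1)} = (4·T_{2}^{(0)} − T_{1}^{(0)})/3, solve for T_{2}^{(0)}:
4·T_{2}^{(0)} = 3·0.355696 + 0.141775 = 1.208863
T_{2}^{(0)} = 0.302216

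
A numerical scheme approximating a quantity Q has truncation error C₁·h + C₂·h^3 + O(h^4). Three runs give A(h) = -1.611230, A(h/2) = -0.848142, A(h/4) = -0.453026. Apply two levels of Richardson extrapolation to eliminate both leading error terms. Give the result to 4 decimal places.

First eliminate the h term (factor 2^1 = 2):
  B₁ = (2·(-0.848142) − (-1.611230))/1 = -0.085054
  B₂ = (2·(-0.453026) − (-0.848142))/1 = -0.057910
Then eliminate the h^3 term (factor 2^3 = 8):
  (8·(-0.057910) − (-0.085054))/7 = -0.054032

-0.0540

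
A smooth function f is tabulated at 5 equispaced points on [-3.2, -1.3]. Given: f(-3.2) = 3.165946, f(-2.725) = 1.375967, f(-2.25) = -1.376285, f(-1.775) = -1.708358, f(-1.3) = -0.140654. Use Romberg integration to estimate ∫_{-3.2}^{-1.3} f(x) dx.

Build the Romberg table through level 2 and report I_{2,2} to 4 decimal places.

-0.1261

I_{0,0} (trapezoid, 1 panel, h=1.9000): 2.874027
I_{1,0} (trapezoid, 2 panels, h=0.9500): 0.129543
I_{2,0} (trapezoid, 4 panels, h=0.4750): -0.093114
I_{1,1} = 0.129543 + (0.129543 − 2.874027)/3 = -0.785285
I_{2,1} = -0.093114 + (-0.093114 − 0.129543)/3 = -0.167333
I_{2,2} = -0.167333 + (-0.167333 − (-0.785285))/15 = -0.126136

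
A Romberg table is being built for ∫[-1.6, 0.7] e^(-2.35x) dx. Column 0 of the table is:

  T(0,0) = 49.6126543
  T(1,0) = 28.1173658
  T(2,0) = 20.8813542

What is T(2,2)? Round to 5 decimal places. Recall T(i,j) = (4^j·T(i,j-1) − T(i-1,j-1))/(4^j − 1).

18.30382

T(1,1) = 28.1173658 + (28.1173658 − 49.6126543)/3 = 20.9522696
T(2,1) = 20.8813542 + (20.8813542 − 28.1173658)/3 = 18.4693503
T(2,2) = (16·18.4693503 − 20.9522696) / 15 = 18.3038223
(Column j=1 coincides with Simpson's rule on the same nodes.)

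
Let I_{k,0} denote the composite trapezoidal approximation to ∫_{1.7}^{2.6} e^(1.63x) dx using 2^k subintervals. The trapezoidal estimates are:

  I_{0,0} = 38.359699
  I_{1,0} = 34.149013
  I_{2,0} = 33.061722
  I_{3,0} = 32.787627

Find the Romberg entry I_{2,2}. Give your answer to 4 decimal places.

Richardson extrapolation on the trapezoidal column (denominator 4−1=3):
I_{1,1} = 34.149013 + (34.149013 − 38.359699)/3 = 32.745451
I_{2,1} = (4·33.061722 − 34.149013) / 3 = 32.699292
I_{2,2} = 32.699292 + (32.699292 − 32.745451)/15 = 32.696215

32.6962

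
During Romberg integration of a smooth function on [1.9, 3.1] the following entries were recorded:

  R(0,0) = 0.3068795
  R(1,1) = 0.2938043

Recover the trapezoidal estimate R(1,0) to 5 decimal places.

From R(1,1) = (4·R(1,0) − R(0,0))/3, solve for R(1,0):
4·R(1,0) = 3·0.2938043 + 0.3068795 = 1.1882924
R(1,0) = 0.2970731

0.29707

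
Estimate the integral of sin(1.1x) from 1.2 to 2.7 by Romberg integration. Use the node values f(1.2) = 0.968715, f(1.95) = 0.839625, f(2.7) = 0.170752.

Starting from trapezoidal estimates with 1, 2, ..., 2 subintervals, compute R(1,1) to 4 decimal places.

R(0,0) (trapezoid, 1 panel, h=1.5000): 0.854600
R(1,0) (trapezoid, 2 panels, h=0.7500): 1.057019
R(1,1) = 1.057019 + (1.057019 − 0.854600)/3 = 1.124492

1.1245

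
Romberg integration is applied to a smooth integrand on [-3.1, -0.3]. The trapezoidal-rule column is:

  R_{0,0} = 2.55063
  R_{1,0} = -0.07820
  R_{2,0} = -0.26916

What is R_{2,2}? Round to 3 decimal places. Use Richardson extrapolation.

-0.291

Richardson extrapolation on the trapezoidal column (denominator 4−1=3):
R_{1,1} = -0.07820 + (-0.07820 − 2.55063)/3 = -0.95448
R_{2,1} = (4·(-0.26916) − (-0.07820)) / 3 = -0.33281
R_{2,2} = (16·(-0.33281) − (-0.95448)) / 15 = -0.29137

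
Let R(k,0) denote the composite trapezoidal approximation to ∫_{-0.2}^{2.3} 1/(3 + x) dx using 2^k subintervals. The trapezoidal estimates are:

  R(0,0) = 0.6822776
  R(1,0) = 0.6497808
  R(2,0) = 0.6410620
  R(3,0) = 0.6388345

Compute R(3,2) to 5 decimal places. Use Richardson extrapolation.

Richardson extrapolation on the trapezoidal column (denominator 4−1=3):
R(2,1) = (4·0.6410620 − 0.6497808) / 3 = 0.6381557
R(3,1) = 0.6388345 + (0.6388345 − 0.6410620)/3 = 0.6380920
R(3,2) = (16·0.6380920 − 0.6381557) / 15 = 0.6380878

0.63809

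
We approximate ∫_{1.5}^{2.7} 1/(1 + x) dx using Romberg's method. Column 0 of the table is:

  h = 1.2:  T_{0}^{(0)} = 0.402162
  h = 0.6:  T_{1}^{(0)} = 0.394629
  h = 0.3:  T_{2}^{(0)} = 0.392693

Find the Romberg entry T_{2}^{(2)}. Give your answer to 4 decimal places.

Richardson extrapolation on the trapezoidal column (denominator 4−1=3):
T_{1}^{(1)} = 0.394629 + (0.394629 − 0.402162)/3 = 0.392118
T_{2}^{(1)} = (4·0.392693 − 0.394629) / 3 = 0.392048
T_{2}^{(2)} = 0.392048 + (0.392048 − 0.392118)/15 = 0.392043

0.3920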